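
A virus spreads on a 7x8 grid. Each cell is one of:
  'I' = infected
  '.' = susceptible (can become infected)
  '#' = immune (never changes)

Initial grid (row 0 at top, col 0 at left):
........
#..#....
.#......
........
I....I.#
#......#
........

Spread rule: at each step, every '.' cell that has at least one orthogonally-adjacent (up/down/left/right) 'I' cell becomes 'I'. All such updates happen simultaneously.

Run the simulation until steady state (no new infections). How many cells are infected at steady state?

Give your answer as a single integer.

Answer: 50

Derivation:
Step 0 (initial): 2 infected
Step 1: +6 new -> 8 infected
Step 2: +11 new -> 19 infected
Step 3: +11 new -> 30 infected
Step 4: +10 new -> 40 infected
Step 5: +4 new -> 44 infected
Step 6: +4 new -> 48 infected
Step 7: +1 new -> 49 infected
Step 8: +1 new -> 50 infected
Step 9: +0 new -> 50 infected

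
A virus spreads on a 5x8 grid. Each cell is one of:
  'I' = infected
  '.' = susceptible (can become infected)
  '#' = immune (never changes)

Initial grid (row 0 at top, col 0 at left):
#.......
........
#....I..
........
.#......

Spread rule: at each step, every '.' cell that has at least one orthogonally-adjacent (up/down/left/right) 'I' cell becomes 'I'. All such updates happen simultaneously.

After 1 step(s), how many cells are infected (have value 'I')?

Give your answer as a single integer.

Step 0 (initial): 1 infected
Step 1: +4 new -> 5 infected

Answer: 5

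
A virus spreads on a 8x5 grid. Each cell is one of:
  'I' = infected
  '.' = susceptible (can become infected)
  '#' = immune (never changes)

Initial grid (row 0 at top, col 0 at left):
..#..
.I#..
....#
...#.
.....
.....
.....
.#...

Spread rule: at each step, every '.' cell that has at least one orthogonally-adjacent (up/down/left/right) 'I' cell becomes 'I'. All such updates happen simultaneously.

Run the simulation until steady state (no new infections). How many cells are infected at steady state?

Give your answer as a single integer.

Answer: 35

Derivation:
Step 0 (initial): 1 infected
Step 1: +3 new -> 4 infected
Step 2: +4 new -> 8 infected
Step 3: +4 new -> 12 infected
Step 4: +4 new -> 16 infected
Step 5: +6 new -> 22 infected
Step 6: +5 new -> 27 infected
Step 7: +5 new -> 32 infected
Step 8: +2 new -> 34 infected
Step 9: +1 new -> 35 infected
Step 10: +0 new -> 35 infected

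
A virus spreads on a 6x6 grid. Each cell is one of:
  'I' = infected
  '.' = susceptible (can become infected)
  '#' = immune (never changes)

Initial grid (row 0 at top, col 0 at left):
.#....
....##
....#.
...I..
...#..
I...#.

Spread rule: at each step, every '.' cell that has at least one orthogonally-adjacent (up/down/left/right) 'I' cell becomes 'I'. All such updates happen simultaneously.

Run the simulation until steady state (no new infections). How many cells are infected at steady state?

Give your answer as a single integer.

Step 0 (initial): 2 infected
Step 1: +5 new -> 7 infected
Step 2: +9 new -> 16 infected
Step 3: +7 new -> 23 infected
Step 4: +5 new -> 28 infected
Step 5: +2 new -> 30 infected
Step 6: +0 new -> 30 infected

Answer: 30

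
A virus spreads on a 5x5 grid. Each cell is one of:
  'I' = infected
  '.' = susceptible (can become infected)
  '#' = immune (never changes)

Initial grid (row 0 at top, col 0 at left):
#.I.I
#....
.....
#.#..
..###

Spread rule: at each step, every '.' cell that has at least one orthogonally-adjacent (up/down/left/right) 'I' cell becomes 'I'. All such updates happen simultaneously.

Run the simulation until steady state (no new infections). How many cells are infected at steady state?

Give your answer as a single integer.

Answer: 18

Derivation:
Step 0 (initial): 2 infected
Step 1: +4 new -> 6 infected
Step 2: +4 new -> 10 infected
Step 3: +3 new -> 13 infected
Step 4: +3 new -> 16 infected
Step 5: +1 new -> 17 infected
Step 6: +1 new -> 18 infected
Step 7: +0 new -> 18 infected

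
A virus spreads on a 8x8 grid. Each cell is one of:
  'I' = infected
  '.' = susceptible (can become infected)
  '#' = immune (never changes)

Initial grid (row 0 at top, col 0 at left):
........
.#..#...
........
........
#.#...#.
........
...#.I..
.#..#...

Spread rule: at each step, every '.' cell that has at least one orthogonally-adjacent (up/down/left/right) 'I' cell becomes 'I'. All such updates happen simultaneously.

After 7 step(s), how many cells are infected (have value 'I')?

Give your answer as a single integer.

Step 0 (initial): 1 infected
Step 1: +4 new -> 5 infected
Step 2: +5 new -> 10 infected
Step 3: +5 new -> 15 infected
Step 4: +6 new -> 21 infected
Step 5: +7 new -> 28 infected
Step 6: +9 new -> 37 infected
Step 7: +8 new -> 45 infected

Answer: 45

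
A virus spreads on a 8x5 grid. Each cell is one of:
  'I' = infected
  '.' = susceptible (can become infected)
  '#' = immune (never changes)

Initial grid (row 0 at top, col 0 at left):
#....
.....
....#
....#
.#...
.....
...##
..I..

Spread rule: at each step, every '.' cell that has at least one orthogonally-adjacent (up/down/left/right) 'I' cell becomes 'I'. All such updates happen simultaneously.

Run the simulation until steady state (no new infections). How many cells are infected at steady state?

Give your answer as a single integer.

Answer: 34

Derivation:
Step 0 (initial): 1 infected
Step 1: +3 new -> 4 infected
Step 2: +4 new -> 8 infected
Step 3: +4 new -> 12 infected
Step 4: +4 new -> 16 infected
Step 5: +5 new -> 21 infected
Step 6: +4 new -> 25 infected
Step 7: +4 new -> 29 infected
Step 8: +4 new -> 33 infected
Step 9: +1 new -> 34 infected
Step 10: +0 new -> 34 infected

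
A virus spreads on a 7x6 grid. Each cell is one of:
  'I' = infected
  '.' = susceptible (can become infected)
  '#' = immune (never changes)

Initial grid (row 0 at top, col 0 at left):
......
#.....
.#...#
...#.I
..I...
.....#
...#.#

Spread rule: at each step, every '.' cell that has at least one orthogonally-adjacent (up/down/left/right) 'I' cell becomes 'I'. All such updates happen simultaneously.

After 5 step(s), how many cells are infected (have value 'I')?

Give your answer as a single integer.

Answer: 34

Derivation:
Step 0 (initial): 2 infected
Step 1: +6 new -> 8 infected
Step 2: +8 new -> 16 infected
Step 3: +7 new -> 23 infected
Step 4: +8 new -> 31 infected
Step 5: +3 new -> 34 infected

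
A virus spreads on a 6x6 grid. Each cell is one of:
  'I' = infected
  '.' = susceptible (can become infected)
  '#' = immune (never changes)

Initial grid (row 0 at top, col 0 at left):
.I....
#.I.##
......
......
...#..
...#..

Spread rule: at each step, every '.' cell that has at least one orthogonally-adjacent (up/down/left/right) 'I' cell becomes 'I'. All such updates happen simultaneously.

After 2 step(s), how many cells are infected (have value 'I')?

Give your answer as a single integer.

Step 0 (initial): 2 infected
Step 1: +5 new -> 7 infected
Step 2: +4 new -> 11 infected

Answer: 11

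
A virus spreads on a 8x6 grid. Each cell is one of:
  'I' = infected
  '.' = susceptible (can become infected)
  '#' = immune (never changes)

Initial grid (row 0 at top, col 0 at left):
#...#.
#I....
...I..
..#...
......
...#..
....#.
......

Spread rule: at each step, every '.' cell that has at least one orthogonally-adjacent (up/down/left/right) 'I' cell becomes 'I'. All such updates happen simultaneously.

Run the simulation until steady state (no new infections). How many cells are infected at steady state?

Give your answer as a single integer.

Step 0 (initial): 2 infected
Step 1: +7 new -> 9 infected
Step 2: +8 new -> 17 infected
Step 3: +6 new -> 23 infected
Step 4: +6 new -> 29 infected
Step 5: +4 new -> 33 infected
Step 6: +5 new -> 38 infected
Step 7: +3 new -> 41 infected
Step 8: +1 new -> 42 infected
Step 9: +0 new -> 42 infected

Answer: 42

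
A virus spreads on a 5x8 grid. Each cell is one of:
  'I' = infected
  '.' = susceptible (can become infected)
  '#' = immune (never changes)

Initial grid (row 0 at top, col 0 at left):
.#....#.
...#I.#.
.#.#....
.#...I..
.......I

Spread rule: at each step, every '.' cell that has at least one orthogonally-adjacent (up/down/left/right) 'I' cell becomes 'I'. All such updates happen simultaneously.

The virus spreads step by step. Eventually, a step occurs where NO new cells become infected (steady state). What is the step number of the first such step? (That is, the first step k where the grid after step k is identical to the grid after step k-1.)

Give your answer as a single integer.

Answer: 8

Derivation:
Step 0 (initial): 3 infected
Step 1: +9 new -> 12 infected
Step 2: +6 new -> 18 infected
Step 3: +4 new -> 22 infected
Step 4: +4 new -> 26 infected
Step 5: +2 new -> 28 infected
Step 6: +2 new -> 30 infected
Step 7: +3 new -> 33 infected
Step 8: +0 new -> 33 infected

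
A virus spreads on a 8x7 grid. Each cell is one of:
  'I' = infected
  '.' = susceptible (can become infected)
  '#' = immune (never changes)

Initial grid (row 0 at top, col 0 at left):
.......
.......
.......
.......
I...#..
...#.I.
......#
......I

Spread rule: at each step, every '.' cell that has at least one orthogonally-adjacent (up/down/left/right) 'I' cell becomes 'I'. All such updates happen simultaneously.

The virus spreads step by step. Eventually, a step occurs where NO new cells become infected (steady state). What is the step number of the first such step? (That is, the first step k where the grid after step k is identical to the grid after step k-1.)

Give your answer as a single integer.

Step 0 (initial): 3 infected
Step 1: +8 new -> 11 infected
Step 2: +9 new -> 20 infected
Step 3: +12 new -> 32 infected
Step 4: +10 new -> 42 infected
Step 5: +6 new -> 48 infected
Step 6: +4 new -> 52 infected
Step 7: +1 new -> 53 infected
Step 8: +0 new -> 53 infected

Answer: 8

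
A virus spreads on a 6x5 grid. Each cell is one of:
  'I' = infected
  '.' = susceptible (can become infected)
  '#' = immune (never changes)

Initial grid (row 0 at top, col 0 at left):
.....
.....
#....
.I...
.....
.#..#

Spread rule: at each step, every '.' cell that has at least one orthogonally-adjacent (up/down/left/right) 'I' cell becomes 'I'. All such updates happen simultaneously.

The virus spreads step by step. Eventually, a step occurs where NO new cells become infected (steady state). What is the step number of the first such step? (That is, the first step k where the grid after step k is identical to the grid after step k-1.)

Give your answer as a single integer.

Answer: 7

Derivation:
Step 0 (initial): 1 infected
Step 1: +4 new -> 5 infected
Step 2: +5 new -> 10 infected
Step 3: +8 new -> 18 infected
Step 4: +6 new -> 24 infected
Step 5: +2 new -> 26 infected
Step 6: +1 new -> 27 infected
Step 7: +0 new -> 27 infected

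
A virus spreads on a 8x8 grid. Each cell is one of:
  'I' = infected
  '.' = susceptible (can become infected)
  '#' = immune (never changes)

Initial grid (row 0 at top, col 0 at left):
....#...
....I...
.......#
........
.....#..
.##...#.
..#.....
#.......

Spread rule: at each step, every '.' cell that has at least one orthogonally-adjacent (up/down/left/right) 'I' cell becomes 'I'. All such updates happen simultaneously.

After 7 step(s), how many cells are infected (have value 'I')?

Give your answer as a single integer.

Answer: 48

Derivation:
Step 0 (initial): 1 infected
Step 1: +3 new -> 4 infected
Step 2: +7 new -> 11 infected
Step 3: +9 new -> 20 infected
Step 4: +8 new -> 28 infected
Step 5: +9 new -> 37 infected
Step 6: +6 new -> 43 infected
Step 7: +5 new -> 48 infected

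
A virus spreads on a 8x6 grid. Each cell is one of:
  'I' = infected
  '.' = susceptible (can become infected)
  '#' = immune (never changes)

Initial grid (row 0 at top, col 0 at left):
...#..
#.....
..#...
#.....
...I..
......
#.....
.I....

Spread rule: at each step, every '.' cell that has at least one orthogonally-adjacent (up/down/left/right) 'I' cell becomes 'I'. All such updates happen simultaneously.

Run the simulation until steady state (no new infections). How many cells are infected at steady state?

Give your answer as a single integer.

Step 0 (initial): 2 infected
Step 1: +7 new -> 9 infected
Step 2: +11 new -> 20 infected
Step 3: +9 new -> 29 infected
Step 4: +6 new -> 35 infected
Step 5: +5 new -> 40 infected
Step 6: +2 new -> 42 infected
Step 7: +1 new -> 43 infected
Step 8: +0 new -> 43 infected

Answer: 43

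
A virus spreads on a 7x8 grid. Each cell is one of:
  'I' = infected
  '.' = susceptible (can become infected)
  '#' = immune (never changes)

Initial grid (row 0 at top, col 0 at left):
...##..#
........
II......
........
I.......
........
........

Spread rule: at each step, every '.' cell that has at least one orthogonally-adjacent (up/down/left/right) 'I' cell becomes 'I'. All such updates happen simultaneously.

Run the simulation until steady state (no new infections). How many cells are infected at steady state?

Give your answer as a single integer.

Step 0 (initial): 3 infected
Step 1: +7 new -> 10 infected
Step 2: +8 new -> 18 infected
Step 3: +7 new -> 25 infected
Step 4: +6 new -> 31 infected
Step 5: +6 new -> 37 infected
Step 6: +7 new -> 44 infected
Step 7: +6 new -> 50 infected
Step 8: +2 new -> 52 infected
Step 9: +1 new -> 53 infected
Step 10: +0 new -> 53 infected

Answer: 53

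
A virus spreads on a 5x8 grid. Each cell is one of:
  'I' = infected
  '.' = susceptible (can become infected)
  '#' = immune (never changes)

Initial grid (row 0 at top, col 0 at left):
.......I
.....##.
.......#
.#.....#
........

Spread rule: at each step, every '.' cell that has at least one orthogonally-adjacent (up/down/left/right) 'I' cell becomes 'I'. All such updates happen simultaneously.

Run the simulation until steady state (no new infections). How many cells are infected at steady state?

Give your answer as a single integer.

Answer: 35

Derivation:
Step 0 (initial): 1 infected
Step 1: +2 new -> 3 infected
Step 2: +1 new -> 4 infected
Step 3: +1 new -> 5 infected
Step 4: +2 new -> 7 infected
Step 5: +3 new -> 10 infected
Step 6: +5 new -> 15 infected
Step 7: +7 new -> 22 infected
Step 8: +6 new -> 28 infected
Step 9: +3 new -> 31 infected
Step 10: +3 new -> 34 infected
Step 11: +1 new -> 35 infected
Step 12: +0 new -> 35 infected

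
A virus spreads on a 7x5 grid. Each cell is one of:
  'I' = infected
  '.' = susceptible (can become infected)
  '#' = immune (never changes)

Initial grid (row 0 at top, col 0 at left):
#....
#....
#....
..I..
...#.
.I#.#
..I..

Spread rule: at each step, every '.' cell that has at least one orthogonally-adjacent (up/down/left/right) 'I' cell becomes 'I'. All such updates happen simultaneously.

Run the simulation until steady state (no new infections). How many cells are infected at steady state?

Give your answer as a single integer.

Answer: 29

Derivation:
Step 0 (initial): 3 infected
Step 1: +8 new -> 11 infected
Step 2: +9 new -> 20 infected
Step 3: +5 new -> 25 infected
Step 4: +3 new -> 28 infected
Step 5: +1 new -> 29 infected
Step 6: +0 new -> 29 infected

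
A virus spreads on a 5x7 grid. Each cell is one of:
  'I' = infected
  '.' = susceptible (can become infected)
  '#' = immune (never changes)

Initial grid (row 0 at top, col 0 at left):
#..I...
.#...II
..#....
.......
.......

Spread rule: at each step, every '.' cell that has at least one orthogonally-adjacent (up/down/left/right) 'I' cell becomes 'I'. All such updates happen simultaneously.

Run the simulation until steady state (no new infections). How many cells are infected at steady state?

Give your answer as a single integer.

Answer: 32

Derivation:
Step 0 (initial): 3 infected
Step 1: +8 new -> 11 infected
Step 2: +6 new -> 17 infected
Step 3: +4 new -> 21 infected
Step 4: +3 new -> 24 infected
Step 5: +2 new -> 26 infected
Step 6: +3 new -> 29 infected
Step 7: +2 new -> 31 infected
Step 8: +1 new -> 32 infected
Step 9: +0 new -> 32 infected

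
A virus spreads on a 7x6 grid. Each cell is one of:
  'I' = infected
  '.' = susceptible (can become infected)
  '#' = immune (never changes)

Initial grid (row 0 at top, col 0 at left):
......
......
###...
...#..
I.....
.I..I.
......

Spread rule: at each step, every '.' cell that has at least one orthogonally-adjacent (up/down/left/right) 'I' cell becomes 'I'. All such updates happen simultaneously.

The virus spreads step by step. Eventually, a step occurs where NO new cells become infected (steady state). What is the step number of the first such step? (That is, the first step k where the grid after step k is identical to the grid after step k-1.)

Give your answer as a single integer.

Step 0 (initial): 3 infected
Step 1: +9 new -> 12 infected
Step 2: +9 new -> 21 infected
Step 3: +3 new -> 24 infected
Step 4: +3 new -> 27 infected
Step 5: +3 new -> 30 infected
Step 6: +3 new -> 33 infected
Step 7: +2 new -> 35 infected
Step 8: +2 new -> 37 infected
Step 9: +1 new -> 38 infected
Step 10: +0 new -> 38 infected

Answer: 10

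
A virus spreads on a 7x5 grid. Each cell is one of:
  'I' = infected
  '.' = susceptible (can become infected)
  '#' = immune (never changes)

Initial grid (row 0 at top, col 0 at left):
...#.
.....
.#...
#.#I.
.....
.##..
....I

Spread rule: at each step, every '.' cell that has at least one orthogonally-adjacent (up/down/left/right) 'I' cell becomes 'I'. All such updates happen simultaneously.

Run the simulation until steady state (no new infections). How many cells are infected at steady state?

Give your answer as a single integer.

Answer: 29

Derivation:
Step 0 (initial): 2 infected
Step 1: +5 new -> 7 infected
Step 2: +7 new -> 14 infected
Step 3: +4 new -> 18 infected
Step 4: +6 new -> 24 infected
Step 5: +3 new -> 27 infected
Step 6: +2 new -> 29 infected
Step 7: +0 new -> 29 infected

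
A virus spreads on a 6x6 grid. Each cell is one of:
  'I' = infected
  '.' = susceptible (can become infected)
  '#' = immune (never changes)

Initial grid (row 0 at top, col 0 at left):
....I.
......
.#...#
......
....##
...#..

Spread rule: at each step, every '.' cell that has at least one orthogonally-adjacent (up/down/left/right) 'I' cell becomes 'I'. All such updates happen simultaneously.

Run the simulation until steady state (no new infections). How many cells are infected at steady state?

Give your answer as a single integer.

Answer: 29

Derivation:
Step 0 (initial): 1 infected
Step 1: +3 new -> 4 infected
Step 2: +4 new -> 8 infected
Step 3: +4 new -> 12 infected
Step 4: +5 new -> 17 infected
Step 5: +3 new -> 20 infected
Step 6: +3 new -> 23 infected
Step 7: +3 new -> 26 infected
Step 8: +2 new -> 28 infected
Step 9: +1 new -> 29 infected
Step 10: +0 new -> 29 infected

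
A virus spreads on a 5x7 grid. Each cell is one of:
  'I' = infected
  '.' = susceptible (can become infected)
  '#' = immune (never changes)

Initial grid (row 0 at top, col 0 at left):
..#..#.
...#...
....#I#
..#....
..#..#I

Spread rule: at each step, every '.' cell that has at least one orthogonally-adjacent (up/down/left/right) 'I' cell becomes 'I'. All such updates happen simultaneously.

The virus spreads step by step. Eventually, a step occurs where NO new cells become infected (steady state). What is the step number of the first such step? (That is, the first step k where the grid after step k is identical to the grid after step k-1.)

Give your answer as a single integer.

Step 0 (initial): 2 infected
Step 1: +3 new -> 5 infected
Step 2: +3 new -> 8 infected
Step 3: +4 new -> 12 infected
Step 4: +3 new -> 15 infected
Step 5: +1 new -> 16 infected
Step 6: +2 new -> 18 infected
Step 7: +3 new -> 21 infected
Step 8: +4 new -> 25 infected
Step 9: +2 new -> 27 infected
Step 10: +0 new -> 27 infected

Answer: 10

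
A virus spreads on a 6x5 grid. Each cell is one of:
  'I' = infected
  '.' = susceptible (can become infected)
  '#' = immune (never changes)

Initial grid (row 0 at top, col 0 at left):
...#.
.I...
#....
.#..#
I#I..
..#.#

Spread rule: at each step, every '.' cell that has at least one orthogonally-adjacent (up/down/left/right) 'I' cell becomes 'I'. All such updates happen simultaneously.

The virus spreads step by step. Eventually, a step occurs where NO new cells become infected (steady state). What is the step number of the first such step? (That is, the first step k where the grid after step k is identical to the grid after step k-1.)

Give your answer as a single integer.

Answer: 5

Derivation:
Step 0 (initial): 3 infected
Step 1: +8 new -> 11 infected
Step 2: +8 new -> 19 infected
Step 3: +2 new -> 21 infected
Step 4: +2 new -> 23 infected
Step 5: +0 new -> 23 infected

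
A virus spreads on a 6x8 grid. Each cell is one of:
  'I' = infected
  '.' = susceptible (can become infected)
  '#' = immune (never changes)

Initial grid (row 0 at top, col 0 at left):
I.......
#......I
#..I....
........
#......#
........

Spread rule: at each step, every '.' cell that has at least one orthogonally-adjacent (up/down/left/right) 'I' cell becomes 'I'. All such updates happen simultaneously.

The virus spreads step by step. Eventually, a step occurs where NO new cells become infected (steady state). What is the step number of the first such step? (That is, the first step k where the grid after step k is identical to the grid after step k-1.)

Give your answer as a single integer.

Answer: 7

Derivation:
Step 0 (initial): 3 infected
Step 1: +8 new -> 11 infected
Step 2: +14 new -> 25 infected
Step 3: +8 new -> 33 infected
Step 4: +6 new -> 39 infected
Step 5: +3 new -> 42 infected
Step 6: +2 new -> 44 infected
Step 7: +0 new -> 44 infected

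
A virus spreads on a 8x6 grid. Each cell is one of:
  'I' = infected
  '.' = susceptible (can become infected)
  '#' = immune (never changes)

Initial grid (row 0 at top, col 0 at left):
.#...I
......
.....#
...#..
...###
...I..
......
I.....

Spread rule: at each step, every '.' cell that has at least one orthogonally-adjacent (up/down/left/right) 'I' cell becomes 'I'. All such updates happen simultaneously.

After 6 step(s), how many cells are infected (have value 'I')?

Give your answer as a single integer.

Step 0 (initial): 3 infected
Step 1: +7 new -> 10 infected
Step 2: +11 new -> 21 infected
Step 3: +8 new -> 29 infected
Step 4: +7 new -> 36 infected
Step 5: +4 new -> 40 infected
Step 6: +1 new -> 41 infected

Answer: 41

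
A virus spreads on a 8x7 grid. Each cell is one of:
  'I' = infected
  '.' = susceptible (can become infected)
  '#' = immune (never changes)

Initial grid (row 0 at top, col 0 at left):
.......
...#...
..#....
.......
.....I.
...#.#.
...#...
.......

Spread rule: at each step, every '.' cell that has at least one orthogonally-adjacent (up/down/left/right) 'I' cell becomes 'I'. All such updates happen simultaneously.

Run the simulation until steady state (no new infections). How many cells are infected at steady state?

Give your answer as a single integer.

Step 0 (initial): 1 infected
Step 1: +3 new -> 4 infected
Step 2: +6 new -> 10 infected
Step 3: +7 new -> 17 infected
Step 4: +10 new -> 27 infected
Step 5: +8 new -> 35 infected
Step 6: +6 new -> 41 infected
Step 7: +5 new -> 46 infected
Step 8: +4 new -> 50 infected
Step 9: +1 new -> 51 infected
Step 10: +0 new -> 51 infected

Answer: 51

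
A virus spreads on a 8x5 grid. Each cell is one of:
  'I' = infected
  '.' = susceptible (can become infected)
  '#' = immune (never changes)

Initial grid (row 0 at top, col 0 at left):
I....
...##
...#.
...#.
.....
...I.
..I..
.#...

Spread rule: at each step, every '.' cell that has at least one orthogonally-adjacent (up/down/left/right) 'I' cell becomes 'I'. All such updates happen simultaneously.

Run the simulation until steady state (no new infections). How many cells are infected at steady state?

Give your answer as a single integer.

Answer: 35

Derivation:
Step 0 (initial): 3 infected
Step 1: +8 new -> 11 infected
Step 2: +9 new -> 20 infected
Step 3: +10 new -> 30 infected
Step 4: +5 new -> 35 infected
Step 5: +0 new -> 35 infected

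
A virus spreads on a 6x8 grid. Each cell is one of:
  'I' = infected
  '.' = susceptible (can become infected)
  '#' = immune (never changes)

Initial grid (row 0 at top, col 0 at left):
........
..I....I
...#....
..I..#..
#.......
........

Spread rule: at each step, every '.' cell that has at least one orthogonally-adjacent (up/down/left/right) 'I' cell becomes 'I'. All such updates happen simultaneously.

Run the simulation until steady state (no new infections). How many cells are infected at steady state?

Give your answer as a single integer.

Step 0 (initial): 3 infected
Step 1: +10 new -> 13 infected
Step 2: +14 new -> 27 infected
Step 3: +11 new -> 38 infected
Step 4: +5 new -> 43 infected
Step 5: +2 new -> 45 infected
Step 6: +0 new -> 45 infected

Answer: 45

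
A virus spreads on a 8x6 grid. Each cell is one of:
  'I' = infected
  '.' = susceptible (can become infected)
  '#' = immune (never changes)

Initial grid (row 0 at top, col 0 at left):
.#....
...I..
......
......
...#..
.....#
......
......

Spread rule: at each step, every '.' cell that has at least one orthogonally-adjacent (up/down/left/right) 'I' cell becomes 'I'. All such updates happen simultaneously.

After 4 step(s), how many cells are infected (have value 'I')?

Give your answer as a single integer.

Step 0 (initial): 1 infected
Step 1: +4 new -> 5 infected
Step 2: +7 new -> 12 infected
Step 3: +6 new -> 18 infected
Step 4: +6 new -> 24 infected

Answer: 24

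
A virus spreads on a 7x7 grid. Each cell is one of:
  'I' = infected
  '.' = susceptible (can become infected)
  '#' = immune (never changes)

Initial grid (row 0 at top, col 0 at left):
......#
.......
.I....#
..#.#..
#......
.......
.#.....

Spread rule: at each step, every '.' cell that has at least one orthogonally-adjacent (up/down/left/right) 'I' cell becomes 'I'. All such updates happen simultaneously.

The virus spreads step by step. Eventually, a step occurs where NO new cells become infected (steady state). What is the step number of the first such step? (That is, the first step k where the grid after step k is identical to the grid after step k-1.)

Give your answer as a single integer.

Step 0 (initial): 1 infected
Step 1: +4 new -> 5 infected
Step 2: +6 new -> 11 infected
Step 3: +7 new -> 18 infected
Step 4: +6 new -> 24 infected
Step 5: +7 new -> 31 infected
Step 6: +6 new -> 37 infected
Step 7: +3 new -> 40 infected
Step 8: +2 new -> 42 infected
Step 9: +1 new -> 43 infected
Step 10: +0 new -> 43 infected

Answer: 10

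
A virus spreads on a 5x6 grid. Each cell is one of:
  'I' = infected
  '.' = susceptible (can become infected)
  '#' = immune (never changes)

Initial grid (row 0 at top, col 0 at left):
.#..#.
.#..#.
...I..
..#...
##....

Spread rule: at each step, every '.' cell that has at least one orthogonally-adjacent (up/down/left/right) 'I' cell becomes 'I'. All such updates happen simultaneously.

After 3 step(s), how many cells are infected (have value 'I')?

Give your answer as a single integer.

Step 0 (initial): 1 infected
Step 1: +4 new -> 5 infected
Step 2: +6 new -> 11 infected
Step 3: +7 new -> 18 infected

Answer: 18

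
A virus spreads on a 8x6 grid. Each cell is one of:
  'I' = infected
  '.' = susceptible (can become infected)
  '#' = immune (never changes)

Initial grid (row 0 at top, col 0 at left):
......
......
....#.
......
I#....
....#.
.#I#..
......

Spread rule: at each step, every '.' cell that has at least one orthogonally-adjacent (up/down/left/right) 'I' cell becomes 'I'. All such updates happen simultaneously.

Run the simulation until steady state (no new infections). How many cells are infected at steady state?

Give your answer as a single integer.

Answer: 43

Derivation:
Step 0 (initial): 2 infected
Step 1: +4 new -> 6 infected
Step 2: +8 new -> 14 infected
Step 3: +6 new -> 20 infected
Step 4: +7 new -> 27 infected
Step 5: +6 new -> 33 infected
Step 6: +4 new -> 37 infected
Step 7: +3 new -> 40 infected
Step 8: +2 new -> 42 infected
Step 9: +1 new -> 43 infected
Step 10: +0 new -> 43 infected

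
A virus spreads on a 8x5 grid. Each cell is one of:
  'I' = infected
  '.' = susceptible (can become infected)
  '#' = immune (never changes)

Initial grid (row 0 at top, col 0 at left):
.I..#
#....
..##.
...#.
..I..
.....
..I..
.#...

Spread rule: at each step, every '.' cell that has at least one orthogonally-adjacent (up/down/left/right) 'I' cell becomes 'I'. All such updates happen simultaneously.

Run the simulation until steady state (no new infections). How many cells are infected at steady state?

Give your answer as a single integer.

Step 0 (initial): 3 infected
Step 1: +10 new -> 13 infected
Step 2: +11 new -> 24 infected
Step 3: +8 new -> 32 infected
Step 4: +2 new -> 34 infected
Step 5: +0 new -> 34 infected

Answer: 34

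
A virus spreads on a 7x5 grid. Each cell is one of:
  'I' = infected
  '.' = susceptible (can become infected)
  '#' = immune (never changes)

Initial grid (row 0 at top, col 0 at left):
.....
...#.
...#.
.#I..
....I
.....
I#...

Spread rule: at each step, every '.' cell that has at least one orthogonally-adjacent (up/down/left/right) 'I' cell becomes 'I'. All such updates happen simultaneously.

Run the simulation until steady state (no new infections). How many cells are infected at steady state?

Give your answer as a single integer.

Answer: 31

Derivation:
Step 0 (initial): 3 infected
Step 1: +7 new -> 10 infected
Step 2: +9 new -> 19 infected
Step 3: +7 new -> 26 infected
Step 4: +4 new -> 30 infected
Step 5: +1 new -> 31 infected
Step 6: +0 new -> 31 infected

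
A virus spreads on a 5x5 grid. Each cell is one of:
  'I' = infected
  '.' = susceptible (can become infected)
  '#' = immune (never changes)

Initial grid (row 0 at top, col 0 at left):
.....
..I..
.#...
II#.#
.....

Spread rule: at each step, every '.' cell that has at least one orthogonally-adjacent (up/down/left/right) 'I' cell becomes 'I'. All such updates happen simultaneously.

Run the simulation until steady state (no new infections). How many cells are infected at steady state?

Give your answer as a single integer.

Answer: 22

Derivation:
Step 0 (initial): 3 infected
Step 1: +7 new -> 10 infected
Step 2: +6 new -> 16 infected
Step 3: +5 new -> 21 infected
Step 4: +1 new -> 22 infected
Step 5: +0 new -> 22 infected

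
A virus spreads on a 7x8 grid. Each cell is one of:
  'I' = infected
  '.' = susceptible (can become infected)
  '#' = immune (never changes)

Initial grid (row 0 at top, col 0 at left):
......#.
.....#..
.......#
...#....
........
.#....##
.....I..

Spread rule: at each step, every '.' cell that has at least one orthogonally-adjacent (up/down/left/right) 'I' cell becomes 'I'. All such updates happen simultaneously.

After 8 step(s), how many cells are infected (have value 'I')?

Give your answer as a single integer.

Answer: 43

Derivation:
Step 0 (initial): 1 infected
Step 1: +3 new -> 4 infected
Step 2: +4 new -> 8 infected
Step 3: +5 new -> 13 infected
Step 4: +7 new -> 20 infected
Step 5: +5 new -> 25 infected
Step 6: +6 new -> 31 infected
Step 7: +6 new -> 37 infected
Step 8: +6 new -> 43 infected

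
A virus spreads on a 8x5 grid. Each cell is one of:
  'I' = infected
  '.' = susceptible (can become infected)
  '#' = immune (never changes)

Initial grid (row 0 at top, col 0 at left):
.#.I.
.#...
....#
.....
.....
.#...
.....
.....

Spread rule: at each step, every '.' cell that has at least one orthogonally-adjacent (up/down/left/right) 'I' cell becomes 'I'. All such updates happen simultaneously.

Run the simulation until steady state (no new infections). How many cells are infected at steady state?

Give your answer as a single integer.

Step 0 (initial): 1 infected
Step 1: +3 new -> 4 infected
Step 2: +3 new -> 7 infected
Step 3: +2 new -> 9 infected
Step 4: +4 new -> 13 infected
Step 5: +5 new -> 18 infected
Step 6: +6 new -> 24 infected
Step 7: +5 new -> 29 infected
Step 8: +4 new -> 33 infected
Step 9: +2 new -> 35 infected
Step 10: +1 new -> 36 infected
Step 11: +0 new -> 36 infected

Answer: 36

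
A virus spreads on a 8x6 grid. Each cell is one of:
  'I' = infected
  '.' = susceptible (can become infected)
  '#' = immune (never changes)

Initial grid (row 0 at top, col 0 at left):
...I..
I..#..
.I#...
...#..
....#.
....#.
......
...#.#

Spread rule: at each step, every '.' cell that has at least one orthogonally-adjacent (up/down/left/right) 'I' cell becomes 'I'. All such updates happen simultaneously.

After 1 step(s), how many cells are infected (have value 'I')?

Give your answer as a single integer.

Step 0 (initial): 3 infected
Step 1: +6 new -> 9 infected

Answer: 9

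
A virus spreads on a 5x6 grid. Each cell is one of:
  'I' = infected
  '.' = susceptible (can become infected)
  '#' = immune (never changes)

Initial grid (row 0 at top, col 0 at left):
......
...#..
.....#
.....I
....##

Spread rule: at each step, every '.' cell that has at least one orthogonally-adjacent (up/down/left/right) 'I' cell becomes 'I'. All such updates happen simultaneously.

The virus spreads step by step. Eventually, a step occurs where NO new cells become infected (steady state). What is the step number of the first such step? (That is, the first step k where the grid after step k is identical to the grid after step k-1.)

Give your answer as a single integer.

Step 0 (initial): 1 infected
Step 1: +1 new -> 2 infected
Step 2: +2 new -> 4 infected
Step 3: +4 new -> 8 infected
Step 4: +5 new -> 13 infected
Step 5: +6 new -> 19 infected
Step 6: +4 new -> 23 infected
Step 7: +2 new -> 25 infected
Step 8: +1 new -> 26 infected
Step 9: +0 new -> 26 infected

Answer: 9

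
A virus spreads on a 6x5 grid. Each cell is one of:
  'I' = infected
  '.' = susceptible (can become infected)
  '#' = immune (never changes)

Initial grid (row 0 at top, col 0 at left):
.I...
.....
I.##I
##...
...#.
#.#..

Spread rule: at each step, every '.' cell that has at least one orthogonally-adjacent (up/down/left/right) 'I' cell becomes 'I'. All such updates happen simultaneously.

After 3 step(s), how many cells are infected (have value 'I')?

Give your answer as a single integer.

Step 0 (initial): 3 infected
Step 1: +7 new -> 10 infected
Step 2: +6 new -> 16 infected
Step 3: +2 new -> 18 infected

Answer: 18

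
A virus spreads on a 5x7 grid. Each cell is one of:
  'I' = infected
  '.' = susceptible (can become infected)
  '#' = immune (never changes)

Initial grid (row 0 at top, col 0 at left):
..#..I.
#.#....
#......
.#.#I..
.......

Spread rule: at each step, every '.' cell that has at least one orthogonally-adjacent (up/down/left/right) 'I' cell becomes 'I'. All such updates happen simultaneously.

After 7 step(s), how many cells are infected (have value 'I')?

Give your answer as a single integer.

Answer: 29

Derivation:
Step 0 (initial): 2 infected
Step 1: +6 new -> 8 infected
Step 2: +8 new -> 16 infected
Step 3: +5 new -> 21 infected
Step 4: +3 new -> 24 infected
Step 5: +2 new -> 26 infected
Step 6: +2 new -> 28 infected
Step 7: +1 new -> 29 infected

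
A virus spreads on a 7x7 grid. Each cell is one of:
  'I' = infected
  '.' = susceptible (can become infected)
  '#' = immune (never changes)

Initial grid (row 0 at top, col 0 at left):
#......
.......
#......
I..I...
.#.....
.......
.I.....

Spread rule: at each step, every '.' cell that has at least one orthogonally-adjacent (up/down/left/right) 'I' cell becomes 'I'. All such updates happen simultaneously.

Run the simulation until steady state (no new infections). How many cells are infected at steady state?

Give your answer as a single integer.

Answer: 46

Derivation:
Step 0 (initial): 3 infected
Step 1: +9 new -> 12 infected
Step 2: +11 new -> 23 infected
Step 3: +9 new -> 32 infected
Step 4: +9 new -> 41 infected
Step 5: +4 new -> 45 infected
Step 6: +1 new -> 46 infected
Step 7: +0 new -> 46 infected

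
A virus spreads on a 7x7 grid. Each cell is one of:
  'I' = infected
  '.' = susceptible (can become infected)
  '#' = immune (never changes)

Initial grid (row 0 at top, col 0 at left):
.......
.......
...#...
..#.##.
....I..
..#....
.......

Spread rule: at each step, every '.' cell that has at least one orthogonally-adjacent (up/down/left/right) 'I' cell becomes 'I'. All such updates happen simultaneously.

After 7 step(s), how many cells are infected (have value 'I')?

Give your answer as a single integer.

Step 0 (initial): 1 infected
Step 1: +3 new -> 4 infected
Step 2: +6 new -> 10 infected
Step 3: +5 new -> 15 infected
Step 4: +6 new -> 21 infected
Step 5: +6 new -> 27 infected
Step 6: +7 new -> 34 infected
Step 7: +5 new -> 39 infected

Answer: 39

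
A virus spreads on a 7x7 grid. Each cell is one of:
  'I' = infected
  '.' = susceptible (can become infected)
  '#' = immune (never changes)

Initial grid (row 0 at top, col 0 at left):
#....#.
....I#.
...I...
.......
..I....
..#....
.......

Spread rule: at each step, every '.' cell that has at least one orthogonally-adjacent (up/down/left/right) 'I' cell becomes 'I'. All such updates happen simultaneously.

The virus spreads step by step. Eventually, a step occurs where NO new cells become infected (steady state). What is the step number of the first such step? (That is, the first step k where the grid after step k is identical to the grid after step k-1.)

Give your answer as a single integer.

Step 0 (initial): 3 infected
Step 1: +8 new -> 11 infected
Step 2: +10 new -> 21 infected
Step 3: +11 new -> 32 infected
Step 4: +9 new -> 41 infected
Step 5: +3 new -> 44 infected
Step 6: +1 new -> 45 infected
Step 7: +0 new -> 45 infected

Answer: 7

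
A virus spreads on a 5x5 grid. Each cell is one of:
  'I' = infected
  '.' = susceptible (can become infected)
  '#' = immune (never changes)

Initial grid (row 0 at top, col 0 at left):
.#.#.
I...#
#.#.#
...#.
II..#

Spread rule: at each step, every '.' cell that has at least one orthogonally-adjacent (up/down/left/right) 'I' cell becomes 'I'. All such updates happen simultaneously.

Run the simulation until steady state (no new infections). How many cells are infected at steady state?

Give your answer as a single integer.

Answer: 15

Derivation:
Step 0 (initial): 3 infected
Step 1: +5 new -> 8 infected
Step 2: +4 new -> 12 infected
Step 3: +2 new -> 14 infected
Step 4: +1 new -> 15 infected
Step 5: +0 new -> 15 infected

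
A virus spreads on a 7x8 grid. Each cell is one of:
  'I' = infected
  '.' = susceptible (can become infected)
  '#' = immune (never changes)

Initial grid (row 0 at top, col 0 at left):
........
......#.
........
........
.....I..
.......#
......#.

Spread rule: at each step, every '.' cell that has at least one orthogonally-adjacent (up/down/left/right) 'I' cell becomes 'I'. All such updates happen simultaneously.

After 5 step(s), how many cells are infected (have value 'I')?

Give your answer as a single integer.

Answer: 38

Derivation:
Step 0 (initial): 1 infected
Step 1: +4 new -> 5 infected
Step 2: +8 new -> 13 infected
Step 3: +8 new -> 21 infected
Step 4: +8 new -> 29 infected
Step 5: +9 new -> 38 infected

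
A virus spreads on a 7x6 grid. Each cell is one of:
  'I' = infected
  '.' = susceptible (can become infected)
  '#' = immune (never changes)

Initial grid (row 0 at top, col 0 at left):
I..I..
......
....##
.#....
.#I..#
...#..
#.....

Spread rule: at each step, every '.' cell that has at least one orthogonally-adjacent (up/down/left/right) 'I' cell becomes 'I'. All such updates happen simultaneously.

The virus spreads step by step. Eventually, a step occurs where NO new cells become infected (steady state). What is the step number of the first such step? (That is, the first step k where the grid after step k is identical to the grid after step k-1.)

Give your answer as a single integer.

Step 0 (initial): 3 infected
Step 1: +8 new -> 11 infected
Step 2: +11 new -> 22 infected
Step 3: +8 new -> 30 infected
Step 4: +4 new -> 34 infected
Step 5: +1 new -> 35 infected
Step 6: +0 new -> 35 infected

Answer: 6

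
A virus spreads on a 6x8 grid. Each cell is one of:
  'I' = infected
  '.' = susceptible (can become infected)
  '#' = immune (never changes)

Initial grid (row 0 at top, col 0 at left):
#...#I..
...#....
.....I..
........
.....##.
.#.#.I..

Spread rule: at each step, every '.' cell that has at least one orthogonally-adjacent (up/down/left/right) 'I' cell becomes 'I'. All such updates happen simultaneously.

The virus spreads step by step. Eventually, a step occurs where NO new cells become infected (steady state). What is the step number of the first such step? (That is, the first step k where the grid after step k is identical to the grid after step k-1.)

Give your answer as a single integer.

Step 0 (initial): 3 infected
Step 1: +7 new -> 10 infected
Step 2: +9 new -> 19 infected
Step 3: +6 new -> 25 infected
Step 4: +4 new -> 29 infected
Step 5: +6 new -> 35 infected
Step 6: +5 new -> 40 infected
Step 7: +1 new -> 41 infected
Step 8: +0 new -> 41 infected

Answer: 8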